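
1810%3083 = 1810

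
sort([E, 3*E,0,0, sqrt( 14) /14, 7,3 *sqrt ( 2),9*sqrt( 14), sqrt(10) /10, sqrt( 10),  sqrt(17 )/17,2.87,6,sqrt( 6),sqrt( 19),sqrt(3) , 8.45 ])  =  [0,  0,sqrt( 17) /17,  sqrt( 14) /14, sqrt( 10 )/10, sqrt( 3),sqrt( 6),E,  2.87,sqrt( 10) , 3*sqrt(2),sqrt(19),  6,7,  3*  E, 8.45,9 * sqrt( 14 ) ] 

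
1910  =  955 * 2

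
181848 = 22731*8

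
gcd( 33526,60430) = 2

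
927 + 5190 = 6117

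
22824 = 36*634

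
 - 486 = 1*( - 486)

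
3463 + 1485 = 4948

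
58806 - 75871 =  - 17065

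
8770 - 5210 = 3560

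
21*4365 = 91665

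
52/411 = 52/411 =0.13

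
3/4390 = 3/4390 =0.00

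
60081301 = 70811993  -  10730692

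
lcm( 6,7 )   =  42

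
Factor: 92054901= 3^1*23^1 * 1334129^1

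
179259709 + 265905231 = 445164940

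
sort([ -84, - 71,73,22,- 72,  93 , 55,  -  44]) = [-84, - 72, - 71, - 44,  22, 55,73, 93 ] 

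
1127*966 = 1088682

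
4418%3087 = 1331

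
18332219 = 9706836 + 8625383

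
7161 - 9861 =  - 2700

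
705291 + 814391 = 1519682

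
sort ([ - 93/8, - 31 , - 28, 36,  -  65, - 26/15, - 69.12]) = [ -69.12, - 65, - 31, - 28, - 93/8, - 26/15, 36]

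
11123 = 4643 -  - 6480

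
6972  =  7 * 996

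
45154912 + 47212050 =92366962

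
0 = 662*0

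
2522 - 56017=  - 53495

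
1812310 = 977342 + 834968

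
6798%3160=478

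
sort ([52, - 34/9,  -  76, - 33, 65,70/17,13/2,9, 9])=[ -76 ,-33, - 34/9,70/17,13/2,9, 9,52,65]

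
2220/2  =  1110 = 1110.00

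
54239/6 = 54239/6= 9039.83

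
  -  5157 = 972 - 6129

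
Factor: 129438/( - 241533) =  -2^1*3^2*17^1*571^( - 1) = - 306/571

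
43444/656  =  10861/164 =66.23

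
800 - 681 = 119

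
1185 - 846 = 339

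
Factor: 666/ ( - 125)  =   - 2^1*3^2*5^( - 3)*37^1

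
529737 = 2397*221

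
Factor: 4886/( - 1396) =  - 2^ ( - 1)*7^1  =  - 7/2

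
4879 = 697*7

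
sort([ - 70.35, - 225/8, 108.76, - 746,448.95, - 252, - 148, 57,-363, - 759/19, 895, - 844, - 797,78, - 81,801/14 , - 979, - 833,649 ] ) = [ - 979, - 844 , - 833, - 797,-746, - 363, - 252, - 148, - 81, - 70.35, - 759/19, - 225/8, 57,801/14,78, 108.76, 448.95, 649, 895] 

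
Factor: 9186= 2^1*3^1 * 1531^1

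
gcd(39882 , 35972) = 782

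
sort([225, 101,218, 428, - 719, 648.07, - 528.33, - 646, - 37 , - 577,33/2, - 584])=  [ - 719, - 646, - 584, - 577, - 528.33, - 37,33/2, 101,218, 225, 428,  648.07]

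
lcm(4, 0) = 0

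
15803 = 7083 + 8720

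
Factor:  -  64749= - 3^1*113^1*191^1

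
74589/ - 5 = - 74589/5 = -14917.80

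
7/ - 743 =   -  1 + 736/743 = - 0.01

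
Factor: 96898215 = 3^1*5^1 * 17^1*379993^1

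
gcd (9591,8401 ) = 1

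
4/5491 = 4/5491  =  0.00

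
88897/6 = 14816  +  1/6 = 14816.17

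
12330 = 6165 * 2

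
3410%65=30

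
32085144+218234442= 250319586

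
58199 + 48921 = 107120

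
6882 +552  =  7434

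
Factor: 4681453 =7^1*43^1 *103^1*151^1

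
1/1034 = 1/1034 = 0.00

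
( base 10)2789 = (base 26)437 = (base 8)5345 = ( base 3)10211022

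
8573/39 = 8573/39 =219.82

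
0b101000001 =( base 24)D9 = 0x141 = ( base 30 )al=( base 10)321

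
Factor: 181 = 181^1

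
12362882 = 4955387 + 7407495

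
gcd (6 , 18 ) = 6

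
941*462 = 434742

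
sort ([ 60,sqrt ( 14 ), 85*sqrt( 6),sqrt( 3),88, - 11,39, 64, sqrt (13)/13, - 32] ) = [ - 32, - 11,sqrt( 13)/13,sqrt(3), sqrt(14 ),39, 60,64, 88,85*sqrt( 6 ) ] 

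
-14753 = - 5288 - 9465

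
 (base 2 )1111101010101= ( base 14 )2ccd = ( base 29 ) 9FH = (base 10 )8021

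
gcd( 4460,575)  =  5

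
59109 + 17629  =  76738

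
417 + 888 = 1305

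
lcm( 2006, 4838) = 82246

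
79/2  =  79/2 = 39.50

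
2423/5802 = 2423/5802 = 0.42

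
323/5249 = 323/5249  =  0.06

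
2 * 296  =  592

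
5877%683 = 413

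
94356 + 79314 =173670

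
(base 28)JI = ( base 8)1046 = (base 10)550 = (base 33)GM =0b1000100110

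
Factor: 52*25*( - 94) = - 122200 = - 2^3*5^2*13^1*47^1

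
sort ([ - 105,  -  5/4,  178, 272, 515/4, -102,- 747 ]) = [ - 747,  -  105,-102, - 5/4, 515/4,178,272] 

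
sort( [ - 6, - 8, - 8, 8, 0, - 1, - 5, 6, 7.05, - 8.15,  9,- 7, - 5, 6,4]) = [ - 8.15,  -  8, - 8, - 7, - 6, -5, - 5, - 1, 0, 4, 6,6, 7.05, 8,9]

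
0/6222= 0   =  0.00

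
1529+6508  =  8037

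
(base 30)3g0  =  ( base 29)3mj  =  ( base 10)3180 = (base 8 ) 6154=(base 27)49L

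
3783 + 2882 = 6665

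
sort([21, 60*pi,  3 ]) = [3, 21,60*pi ]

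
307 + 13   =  320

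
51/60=17/20 =0.85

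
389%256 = 133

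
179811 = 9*19979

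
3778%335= 93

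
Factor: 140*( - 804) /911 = - 112560/911= - 2^4*3^1*5^1*7^1*67^1 *911^( - 1)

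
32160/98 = 16080/49 = 328.16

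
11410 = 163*70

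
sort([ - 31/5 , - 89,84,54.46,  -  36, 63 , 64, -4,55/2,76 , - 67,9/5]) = [-89 ,-67, - 36, - 31/5, - 4,9/5,55/2,54.46,63, 64,76, 84 ] 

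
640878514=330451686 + 310426828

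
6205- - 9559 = 15764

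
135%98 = 37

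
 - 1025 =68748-69773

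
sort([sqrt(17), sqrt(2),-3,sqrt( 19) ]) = [ - 3,sqrt(2 ), sqrt( 17),sqrt(19)]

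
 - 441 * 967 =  - 426447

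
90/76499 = 90/76499 = 0.00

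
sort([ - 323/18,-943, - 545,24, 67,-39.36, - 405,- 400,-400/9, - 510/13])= [ - 943, - 545, - 405,  -  400,  -  400/9,-39.36, - 510/13, - 323/18, 24,  67 ]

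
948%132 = 24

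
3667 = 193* 19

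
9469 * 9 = 85221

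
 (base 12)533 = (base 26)135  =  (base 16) 2F7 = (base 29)Q5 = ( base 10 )759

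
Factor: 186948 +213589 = 17^1*23561^1 = 400537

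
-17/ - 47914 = 17/47914=0.00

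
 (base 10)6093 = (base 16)17cd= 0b1011111001101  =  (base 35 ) 4Y3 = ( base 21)DH3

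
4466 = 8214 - 3748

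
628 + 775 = 1403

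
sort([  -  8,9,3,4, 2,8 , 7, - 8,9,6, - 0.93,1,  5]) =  [ - 8, - 8, - 0.93, 1, 2, 3,4, 5,6,7,8, 9,9 ]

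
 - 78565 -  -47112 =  - 31453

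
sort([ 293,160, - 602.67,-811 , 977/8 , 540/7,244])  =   [ - 811, - 602.67,540/7, 977/8, 160, 244,293]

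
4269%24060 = 4269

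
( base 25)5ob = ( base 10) 3736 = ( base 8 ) 7230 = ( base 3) 12010101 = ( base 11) 2897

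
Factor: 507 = 3^1*13^2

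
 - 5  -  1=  - 6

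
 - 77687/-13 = 77687/13 = 5975.92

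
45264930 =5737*7890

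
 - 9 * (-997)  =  8973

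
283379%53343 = 16664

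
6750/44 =3375/22 = 153.41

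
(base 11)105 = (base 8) 176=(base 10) 126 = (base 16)7e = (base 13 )99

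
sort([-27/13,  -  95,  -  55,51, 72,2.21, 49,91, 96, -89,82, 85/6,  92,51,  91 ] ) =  [ - 95,-89, - 55,  -  27/13,2.21,85/6, 49, 51,51 , 72,82, 91,91,  92,96]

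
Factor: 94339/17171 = 13477/2453 = 11^( - 1)*223^( - 1)*13477^1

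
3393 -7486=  - 4093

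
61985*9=557865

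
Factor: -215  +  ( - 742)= -3^1*11^1 * 29^1 = -957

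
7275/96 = 2425/32 = 75.78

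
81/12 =27/4= 6.75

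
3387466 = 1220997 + 2166469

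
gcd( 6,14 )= 2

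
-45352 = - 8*5669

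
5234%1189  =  478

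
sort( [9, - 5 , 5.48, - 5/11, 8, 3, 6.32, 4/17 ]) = [ - 5, - 5/11, 4/17, 3, 5.48, 6.32,8, 9 ]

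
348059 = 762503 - 414444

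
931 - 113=818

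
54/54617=54/54617 =0.00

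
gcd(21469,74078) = 1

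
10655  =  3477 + 7178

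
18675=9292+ 9383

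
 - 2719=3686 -6405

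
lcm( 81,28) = 2268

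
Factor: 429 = 3^1 *11^1*13^1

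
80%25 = 5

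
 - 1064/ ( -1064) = 1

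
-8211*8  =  -65688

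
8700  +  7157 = 15857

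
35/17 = 35/17 =2.06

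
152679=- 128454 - -281133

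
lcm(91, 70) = 910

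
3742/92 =40 + 31/46 = 40.67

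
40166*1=40166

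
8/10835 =8/10835 = 0.00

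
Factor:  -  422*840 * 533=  - 2^4 * 3^1*5^1*7^1 *13^1*41^1*211^1 = -188937840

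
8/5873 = 8/5873 = 0.00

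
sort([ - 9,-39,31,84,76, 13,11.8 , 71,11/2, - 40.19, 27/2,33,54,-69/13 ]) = [ - 40.19, - 39, - 9, - 69/13, 11/2,11.8,13, 27/2,  31,33, 54,71, 76,84]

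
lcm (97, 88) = 8536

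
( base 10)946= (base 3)1022001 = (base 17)34b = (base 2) 1110110010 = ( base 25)1cl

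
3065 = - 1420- - 4485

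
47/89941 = 47/89941= 0.00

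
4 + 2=6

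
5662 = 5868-206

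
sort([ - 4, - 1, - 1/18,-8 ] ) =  [ - 8,-4, - 1,  -  1/18] 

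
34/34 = 1 = 1.00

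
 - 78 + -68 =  - 146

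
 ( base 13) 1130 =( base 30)2k5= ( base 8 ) 4545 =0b100101100101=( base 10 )2405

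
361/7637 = 361/7637 = 0.05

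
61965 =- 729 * ( - 85 )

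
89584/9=89584/9 = 9953.78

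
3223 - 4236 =-1013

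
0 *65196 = 0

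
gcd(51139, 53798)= 1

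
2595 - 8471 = - 5876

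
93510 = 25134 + 68376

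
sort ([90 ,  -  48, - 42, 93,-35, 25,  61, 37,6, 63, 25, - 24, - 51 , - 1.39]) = [ - 51, -48,- 42,-35, - 24 , - 1.39, 6,25,25, 37,61,  63, 90,93 ]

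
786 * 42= 33012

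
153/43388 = 153/43388 = 0.00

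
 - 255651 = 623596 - 879247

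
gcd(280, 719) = 1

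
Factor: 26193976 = 2^3*3274247^1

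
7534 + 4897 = 12431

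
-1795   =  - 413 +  - 1382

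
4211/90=46 + 71/90 = 46.79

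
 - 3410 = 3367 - 6777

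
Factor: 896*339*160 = 2^12*3^1 * 5^1*7^1*113^1 = 48599040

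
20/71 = 20/71 = 0.28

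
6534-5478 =1056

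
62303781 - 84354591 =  - 22050810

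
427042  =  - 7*( - 61006 ) 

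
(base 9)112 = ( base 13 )71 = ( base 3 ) 10102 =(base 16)5c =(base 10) 92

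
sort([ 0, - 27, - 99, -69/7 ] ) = [ - 99, -27, - 69/7,0]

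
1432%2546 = 1432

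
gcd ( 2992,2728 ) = 88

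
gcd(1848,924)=924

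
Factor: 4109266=2^1*7^1*41^1*7159^1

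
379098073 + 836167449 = 1215265522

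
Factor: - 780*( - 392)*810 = 2^6*3^5*5^2*7^2*13^1 = 247665600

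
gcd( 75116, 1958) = 178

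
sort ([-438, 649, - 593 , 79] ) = [ - 593,- 438,79,649 ]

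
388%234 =154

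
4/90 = 2/45 = 0.04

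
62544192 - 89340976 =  - 26796784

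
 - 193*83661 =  - 16146573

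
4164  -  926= 3238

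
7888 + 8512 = 16400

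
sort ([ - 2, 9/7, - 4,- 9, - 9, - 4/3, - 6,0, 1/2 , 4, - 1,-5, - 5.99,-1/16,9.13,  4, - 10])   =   [ - 10, - 9,-9 ,- 6,- 5.99, - 5,- 4, -2, - 4/3,- 1,  -  1/16,0, 1/2,9/7,4,  4,  9.13]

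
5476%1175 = 776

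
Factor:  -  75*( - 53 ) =3^1*5^2 * 53^1 = 3975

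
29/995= 29/995 = 0.03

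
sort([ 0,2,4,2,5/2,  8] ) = [ 0,2,2,  5/2, 4, 8 ] 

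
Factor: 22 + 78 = 100 = 2^2*5^2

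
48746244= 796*61239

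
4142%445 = 137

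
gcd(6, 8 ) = 2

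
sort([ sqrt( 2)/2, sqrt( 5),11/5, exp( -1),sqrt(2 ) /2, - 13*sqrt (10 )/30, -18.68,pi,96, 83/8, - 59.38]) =[  -  59.38, - 18.68,  -  13*sqrt(10)/30  ,  exp ( - 1 ),sqrt(2)/2, sqrt( 2)/2, 11/5,sqrt( 5), pi,83/8, 96 ] 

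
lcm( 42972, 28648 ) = 85944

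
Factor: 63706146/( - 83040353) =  - 2^1*3^1*7^1*11^ ( - 1)*43^( - 1)*67^1*419^( - 2)*22639^1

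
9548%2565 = 1853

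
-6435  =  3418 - 9853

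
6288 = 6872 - 584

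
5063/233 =5063/233 = 21.73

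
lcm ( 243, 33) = 2673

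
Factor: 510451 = 510451^1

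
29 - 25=4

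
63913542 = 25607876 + 38305666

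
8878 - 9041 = -163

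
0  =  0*241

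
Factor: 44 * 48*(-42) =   -  88704 = -2^7 * 3^2*7^1 *11^1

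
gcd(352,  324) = 4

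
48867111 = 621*78691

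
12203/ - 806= -12203/806 = -15.14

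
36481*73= 2663113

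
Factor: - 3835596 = -2^2*3^1*83^1*3851^1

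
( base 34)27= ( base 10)75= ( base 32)2b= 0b1001011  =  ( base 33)29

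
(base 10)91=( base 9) 111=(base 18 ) 51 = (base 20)4B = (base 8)133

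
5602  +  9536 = 15138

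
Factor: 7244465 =5^1 * 17^1*85229^1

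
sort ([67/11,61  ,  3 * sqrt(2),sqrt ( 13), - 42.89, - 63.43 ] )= [ - 63.43, - 42.89,sqrt( 13),3*sqrt(2 ),67/11,61]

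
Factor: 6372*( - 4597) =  - 2^2*3^3*59^1*4597^1 = - 29292084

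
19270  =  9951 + 9319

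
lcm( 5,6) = 30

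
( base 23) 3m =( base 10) 91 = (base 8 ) 133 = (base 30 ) 31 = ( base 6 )231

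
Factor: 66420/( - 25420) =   -  3^4*31^(  -  1 ) = -81/31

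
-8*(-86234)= 689872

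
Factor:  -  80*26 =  - 2^5*5^1*13^1  =  -2080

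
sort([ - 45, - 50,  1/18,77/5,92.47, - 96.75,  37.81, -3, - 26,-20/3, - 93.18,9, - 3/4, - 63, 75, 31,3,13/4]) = [  -  96.75, -93.18, - 63,  -  50, - 45,- 26, - 20/3,  -  3,  -  3/4, 1/18, 3,13/4, 9,77/5 , 31, 37.81,75,92.47 ] 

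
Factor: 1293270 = 2^1*3^1*5^1*11^1*3919^1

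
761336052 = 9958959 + 751377093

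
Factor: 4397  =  4397^1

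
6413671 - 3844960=2568711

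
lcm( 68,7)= 476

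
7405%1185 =295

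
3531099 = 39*90541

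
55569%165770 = 55569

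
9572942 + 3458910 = 13031852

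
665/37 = 665/37=17.97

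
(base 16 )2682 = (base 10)9858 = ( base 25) fj8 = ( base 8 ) 23202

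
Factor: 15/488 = 2^( - 3)*3^1 * 5^1*61^ ( - 1)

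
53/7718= 53/7718=0.01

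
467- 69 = 398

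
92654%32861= 26932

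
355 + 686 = 1041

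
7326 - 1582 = 5744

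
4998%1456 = 630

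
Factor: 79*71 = 5609 = 71^1*79^1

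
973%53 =19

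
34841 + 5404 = 40245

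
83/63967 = 83/63967 = 0.00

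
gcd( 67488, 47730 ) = 222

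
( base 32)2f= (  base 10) 79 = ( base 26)31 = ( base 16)4F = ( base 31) 2H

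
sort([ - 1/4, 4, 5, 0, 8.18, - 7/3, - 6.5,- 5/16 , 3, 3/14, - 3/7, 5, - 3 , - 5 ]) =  [ - 6.5, - 5, - 3, - 7/3, - 3/7, - 5/16, - 1/4,0,3/14,  3, 4,5, 5, 8.18]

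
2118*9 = 19062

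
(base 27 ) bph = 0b10001000000111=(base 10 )8711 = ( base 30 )9kb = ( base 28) B33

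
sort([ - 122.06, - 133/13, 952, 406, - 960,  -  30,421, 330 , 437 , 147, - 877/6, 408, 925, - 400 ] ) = [ - 960 , - 400 , - 877/6, - 122.06, -30, - 133/13,  147,  330,406,408, 421 , 437,925,952 ]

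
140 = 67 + 73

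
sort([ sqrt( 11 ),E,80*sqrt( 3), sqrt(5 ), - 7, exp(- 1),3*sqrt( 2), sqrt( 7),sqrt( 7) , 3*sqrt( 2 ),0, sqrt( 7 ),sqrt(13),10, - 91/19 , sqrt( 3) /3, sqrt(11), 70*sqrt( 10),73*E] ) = [  -  7, - 91/19 , 0,exp(-1),sqrt( 3)/3, sqrt( 5 ),sqrt( 7), sqrt( 7),  sqrt(7),E, sqrt(11 ),sqrt(11 ),sqrt( 13),3*sqrt( 2 ), 3*sqrt( 2), 10,  80*sqrt(3),73*E,70*sqrt(10)]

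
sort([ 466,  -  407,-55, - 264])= [ - 407,-264,-55, 466 ]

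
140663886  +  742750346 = 883414232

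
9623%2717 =1472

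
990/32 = 30 + 15/16=30.94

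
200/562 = 100/281 = 0.36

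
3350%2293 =1057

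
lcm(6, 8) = 24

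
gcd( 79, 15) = 1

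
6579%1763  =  1290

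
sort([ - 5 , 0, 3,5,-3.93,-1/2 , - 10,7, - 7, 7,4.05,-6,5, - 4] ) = [ - 10, - 7, - 6,-5,-4,-3.93,-1/2 , 0, 3,4.05,5,5, 7,7 ]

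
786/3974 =393/1987  =  0.20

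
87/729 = 29/243 = 0.12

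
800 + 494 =1294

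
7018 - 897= 6121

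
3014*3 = 9042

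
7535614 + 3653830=11189444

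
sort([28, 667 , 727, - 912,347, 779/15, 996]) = [ - 912, 28,779/15, 347,667,727,996]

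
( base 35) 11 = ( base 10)36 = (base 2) 100100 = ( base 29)17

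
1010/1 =1010 = 1010.00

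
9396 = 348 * 27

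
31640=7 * 4520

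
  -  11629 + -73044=-84673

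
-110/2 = - 55 = - 55.00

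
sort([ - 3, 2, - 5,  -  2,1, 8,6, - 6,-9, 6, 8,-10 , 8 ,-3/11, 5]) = [ -10,- 9 , - 6,-5,  -  3, - 2,-3/11, 1, 2, 5, 6,6,  8,8,  8 ] 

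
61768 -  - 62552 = 124320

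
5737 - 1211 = 4526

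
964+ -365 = 599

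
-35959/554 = -35959/554 = - 64.91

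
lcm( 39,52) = 156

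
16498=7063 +9435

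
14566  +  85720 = 100286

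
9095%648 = 23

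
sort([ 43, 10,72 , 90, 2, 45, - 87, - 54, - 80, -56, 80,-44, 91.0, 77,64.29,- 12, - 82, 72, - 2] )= [  -  87, - 82, - 80 , - 56,-54 , - 44,-12, - 2, 2, 10,43,45,  64.29, 72, 72, 77, 80 , 90, 91.0]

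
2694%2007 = 687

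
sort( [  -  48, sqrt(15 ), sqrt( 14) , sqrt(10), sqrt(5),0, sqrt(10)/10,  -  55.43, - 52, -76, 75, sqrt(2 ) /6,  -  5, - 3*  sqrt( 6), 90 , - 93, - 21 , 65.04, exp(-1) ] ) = [  -  93,-76, - 55.43, - 52,  -  48, -21,- 3 * sqrt( 6), - 5, 0,  sqrt(2 )/6,  sqrt ( 10 ) /10,exp(  -  1),sqrt( 5),sqrt(10), sqrt( 14) , sqrt (15), 65.04,75,90]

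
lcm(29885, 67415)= 2898845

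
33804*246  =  8315784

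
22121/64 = 22121/64 = 345.64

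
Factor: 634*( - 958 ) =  - 607372 = - 2^2*317^1*479^1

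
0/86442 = 0 = 0.00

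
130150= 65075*2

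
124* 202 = 25048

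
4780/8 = 1195/2 = 597.50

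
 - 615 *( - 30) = 18450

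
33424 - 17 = 33407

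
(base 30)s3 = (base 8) 1513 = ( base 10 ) 843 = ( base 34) or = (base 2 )1101001011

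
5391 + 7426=12817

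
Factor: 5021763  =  3^1 * 617^1*2713^1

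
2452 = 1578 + 874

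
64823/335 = 193 + 168/335 = 193.50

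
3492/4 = 873  =  873.00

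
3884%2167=1717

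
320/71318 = 160/35659 = 0.00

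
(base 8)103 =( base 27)2D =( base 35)1W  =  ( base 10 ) 67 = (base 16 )43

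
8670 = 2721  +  5949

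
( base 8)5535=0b101101011101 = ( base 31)30Q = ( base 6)21245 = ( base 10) 2909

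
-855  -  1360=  - 2215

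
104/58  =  52/29  =  1.79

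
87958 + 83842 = 171800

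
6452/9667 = 6452/9667 = 0.67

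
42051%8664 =7395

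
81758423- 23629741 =58128682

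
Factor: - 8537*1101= - 9399237 = - 3^1*367^1*8537^1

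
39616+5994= 45610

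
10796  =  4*2699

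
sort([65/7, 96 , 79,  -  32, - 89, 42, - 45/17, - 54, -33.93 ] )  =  [ - 89, -54,  -  33.93,-32,  -  45/17, 65/7, 42, 79,  96 ] 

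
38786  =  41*946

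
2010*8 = 16080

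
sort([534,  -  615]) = [-615,534]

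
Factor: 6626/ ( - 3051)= - 2^1 *3^ ( - 3 )*113^( - 1)*3313^1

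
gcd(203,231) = 7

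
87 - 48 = 39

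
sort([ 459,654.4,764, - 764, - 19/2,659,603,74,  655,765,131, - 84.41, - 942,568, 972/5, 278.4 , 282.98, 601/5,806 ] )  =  [  -  942, - 764, - 84.41, -19/2, 74,601/5,131, 972/5,278.4,282.98,459,568,603, 654.4, 655, 659,764 , 765, 806 ] 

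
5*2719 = 13595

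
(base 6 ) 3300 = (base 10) 756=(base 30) P6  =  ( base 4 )23310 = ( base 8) 1364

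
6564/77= 6564/77 = 85.25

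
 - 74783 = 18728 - 93511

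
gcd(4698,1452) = 6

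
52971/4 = 13242+3/4 = 13242.75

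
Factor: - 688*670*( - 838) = 2^6 * 5^1*43^1*67^1*419^1 = 386284480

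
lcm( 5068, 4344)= 30408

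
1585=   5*317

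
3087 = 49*63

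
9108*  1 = 9108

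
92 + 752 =844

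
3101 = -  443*(-7) 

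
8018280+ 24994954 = 33013234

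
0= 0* 601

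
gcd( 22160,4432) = 4432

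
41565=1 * 41565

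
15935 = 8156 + 7779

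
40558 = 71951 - 31393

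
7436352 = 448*16599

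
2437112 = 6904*353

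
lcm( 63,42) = 126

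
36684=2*18342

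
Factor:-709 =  -709^1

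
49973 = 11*4543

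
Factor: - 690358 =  - 2^1*41^1*8419^1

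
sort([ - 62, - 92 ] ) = [ - 92,-62 ] 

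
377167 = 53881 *7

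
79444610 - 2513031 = 76931579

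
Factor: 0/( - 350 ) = 0=0^1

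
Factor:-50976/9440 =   -  27/5 = -  3^3 * 5^( - 1) 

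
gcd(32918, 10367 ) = 1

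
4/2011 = 4/2011 = 0.00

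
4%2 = 0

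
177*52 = 9204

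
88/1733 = 88/1733  =  0.05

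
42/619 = 42/619 = 0.07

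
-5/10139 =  - 1 + 10134/10139  =  -0.00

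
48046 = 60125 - 12079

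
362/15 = 362/15  =  24.13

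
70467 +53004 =123471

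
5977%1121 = 372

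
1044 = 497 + 547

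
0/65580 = 0 = 0.00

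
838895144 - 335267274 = 503627870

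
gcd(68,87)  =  1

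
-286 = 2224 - 2510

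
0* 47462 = 0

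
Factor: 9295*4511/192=41929745/192 = 2^( - 6 )*3^( - 1)*5^1*11^1*13^3*347^1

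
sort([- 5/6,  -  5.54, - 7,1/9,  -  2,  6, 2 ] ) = [ - 7, - 5.54, - 2 ,-5/6,1/9, 2,6]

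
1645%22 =17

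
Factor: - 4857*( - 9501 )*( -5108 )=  - 235715591556 = - 2^2*3^2 * 1277^1 * 1619^1*3167^1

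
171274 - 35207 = 136067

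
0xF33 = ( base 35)366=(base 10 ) 3891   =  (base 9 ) 5303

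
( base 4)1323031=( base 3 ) 101211001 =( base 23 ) ekj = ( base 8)17315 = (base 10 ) 7885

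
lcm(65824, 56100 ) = 4936800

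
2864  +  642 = 3506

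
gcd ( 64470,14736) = 1842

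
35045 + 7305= 42350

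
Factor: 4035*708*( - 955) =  - 2728224900 = - 2^2*3^2*5^2*59^1*191^1*269^1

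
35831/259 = 138 + 89/259 = 138.34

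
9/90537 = 3/30179= 0.00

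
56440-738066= - 681626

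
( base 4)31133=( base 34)pd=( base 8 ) 1537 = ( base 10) 863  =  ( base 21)1k2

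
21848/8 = 2731 = 2731.00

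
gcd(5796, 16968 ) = 84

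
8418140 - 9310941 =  - 892801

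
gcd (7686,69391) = 7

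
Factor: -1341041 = -13^1* 43^1*2399^1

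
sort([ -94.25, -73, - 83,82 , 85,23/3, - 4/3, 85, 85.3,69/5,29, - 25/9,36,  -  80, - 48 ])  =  [  -  94.25 ,  -  83,-80, - 73,-48, - 25/9,  -  4/3, 23/3 , 69/5,29,  36, 82,85,85, 85.3 ]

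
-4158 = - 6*693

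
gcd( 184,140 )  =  4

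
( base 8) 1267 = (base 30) N5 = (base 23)175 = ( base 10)695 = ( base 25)12k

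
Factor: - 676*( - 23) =2^2* 13^2* 23^1 =15548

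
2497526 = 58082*43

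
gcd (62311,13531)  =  1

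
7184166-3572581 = 3611585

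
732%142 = 22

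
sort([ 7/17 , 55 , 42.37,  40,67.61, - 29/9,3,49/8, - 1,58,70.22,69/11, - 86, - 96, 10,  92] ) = [- 96, - 86,-29/9, - 1,7/17,3, 49/8,69/11 , 10,40, 42.37,55,58,67.61 , 70.22,92] 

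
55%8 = 7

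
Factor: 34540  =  2^2 *5^1*11^1*157^1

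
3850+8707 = 12557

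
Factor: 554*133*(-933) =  - 2^1*3^1*7^1 * 19^1*277^1*311^1 = - 68745306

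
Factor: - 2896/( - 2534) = 2^3*7^( - 1 ) = 8/7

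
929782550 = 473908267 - -455874283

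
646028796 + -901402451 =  - 255373655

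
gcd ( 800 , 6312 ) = 8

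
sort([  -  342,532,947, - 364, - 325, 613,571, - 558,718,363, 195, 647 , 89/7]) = [ - 558, - 364 , - 342 ,-325,89/7, 195,363,532,571  ,  613, 647 , 718,947]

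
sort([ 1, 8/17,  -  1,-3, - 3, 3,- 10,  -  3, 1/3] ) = [ - 10, - 3, - 3, - 3, - 1, 1/3, 8/17,1,3] 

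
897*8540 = 7660380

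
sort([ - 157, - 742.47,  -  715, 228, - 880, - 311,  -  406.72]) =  [-880, - 742.47,-715, - 406.72,-311, - 157, 228] 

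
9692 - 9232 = 460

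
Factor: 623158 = 2^1*59^1*5281^1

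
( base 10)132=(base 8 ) 204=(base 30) 4c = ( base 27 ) 4o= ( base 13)a2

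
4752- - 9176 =13928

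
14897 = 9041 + 5856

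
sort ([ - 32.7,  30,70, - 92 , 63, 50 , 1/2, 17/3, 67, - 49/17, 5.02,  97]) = [ - 92, - 32.7, - 49/17,1/2,5.02, 17/3, 30 , 50 , 63, 67, 70,  97]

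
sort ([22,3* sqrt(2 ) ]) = [3*sqrt (2), 22] 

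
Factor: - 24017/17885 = -5^( - 1)*7^( - 1)*47^1= - 47/35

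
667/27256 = 667/27256 = 0.02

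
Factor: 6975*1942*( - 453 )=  - 6136088850=- 2^1 *3^3*5^2* 31^1 * 151^1*971^1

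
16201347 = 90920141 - 74718794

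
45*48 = 2160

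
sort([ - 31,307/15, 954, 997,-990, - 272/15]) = [ - 990, - 31 , - 272/15, 307/15 , 954,997 ]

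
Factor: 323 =17^1 *19^1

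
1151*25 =28775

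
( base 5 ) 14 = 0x9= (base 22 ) 9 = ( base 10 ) 9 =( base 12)9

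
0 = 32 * 0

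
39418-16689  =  22729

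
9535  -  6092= 3443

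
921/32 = 28 + 25/32 = 28.78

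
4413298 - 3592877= 820421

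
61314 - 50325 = 10989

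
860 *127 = 109220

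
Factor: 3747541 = 7^1*19^2*1483^1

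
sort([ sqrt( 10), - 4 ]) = [ - 4,sqrt(10 )]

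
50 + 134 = 184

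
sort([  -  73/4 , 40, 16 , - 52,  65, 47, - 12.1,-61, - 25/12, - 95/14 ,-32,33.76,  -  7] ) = [ - 61 , - 52,-32, - 73/4, - 12.1,-7, - 95/14, -25/12,16 , 33.76,40,47, 65 ] 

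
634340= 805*788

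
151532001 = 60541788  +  90990213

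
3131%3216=3131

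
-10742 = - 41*262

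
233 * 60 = 13980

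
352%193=159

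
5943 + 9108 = 15051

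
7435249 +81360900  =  88796149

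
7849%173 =64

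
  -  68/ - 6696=17/1674 = 0.01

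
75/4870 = 15/974= 0.02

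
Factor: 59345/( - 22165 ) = -31^( - 1 )*83^1= -83/31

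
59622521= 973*61277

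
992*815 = 808480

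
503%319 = 184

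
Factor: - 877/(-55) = 5^(-1)* 11^( - 1)*877^1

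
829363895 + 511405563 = 1340769458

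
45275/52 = 45275/52 = 870.67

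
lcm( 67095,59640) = 536760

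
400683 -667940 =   -  267257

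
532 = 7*76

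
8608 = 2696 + 5912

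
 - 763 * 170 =-129710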